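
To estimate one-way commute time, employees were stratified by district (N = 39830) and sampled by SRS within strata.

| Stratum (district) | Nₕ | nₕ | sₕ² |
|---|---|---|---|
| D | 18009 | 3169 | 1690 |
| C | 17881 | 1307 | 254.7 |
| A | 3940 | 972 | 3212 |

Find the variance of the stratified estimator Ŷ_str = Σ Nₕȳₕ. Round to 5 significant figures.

2.3892 × 10^8

Var(Ŷ_str) = Σₕ Nₕ²(1 − fₕ)sₕ²/nₕ.
D: 18009²·(1 − 3169/18009)·1690/3169 = 1.4252399 × 10^8.
C: 17881²·(1 − 1307/17881)·254.7/1307 = 5.7752727 × 10^7.
A: 3940²·(1 − 972/3940)·3212/972 = 3.8642871 × 10^7.
Sum = 2.3891959 × 10^8.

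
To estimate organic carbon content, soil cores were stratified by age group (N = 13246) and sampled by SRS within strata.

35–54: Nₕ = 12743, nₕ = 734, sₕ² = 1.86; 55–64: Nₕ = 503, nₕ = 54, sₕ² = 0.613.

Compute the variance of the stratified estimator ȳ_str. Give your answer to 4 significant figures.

Var(ȳ_str) = Σₕ Wₕ²(1 − fₕ)sₕ²/nₕ with Wₕ = Nₕ/N, N = 13246.
35–54: Wₕ = 0.96202627; term = 0.96202627²·(1 − 0.05760025)·1.86/734 = 0.0022101712.
55–64: Wₕ = 0.03797373; term = 0.03797373²·(1 − 0.10735586)·0.613/54 = 1.4612063 × 10^-5.
Sum = 0.0022247833.

0.002225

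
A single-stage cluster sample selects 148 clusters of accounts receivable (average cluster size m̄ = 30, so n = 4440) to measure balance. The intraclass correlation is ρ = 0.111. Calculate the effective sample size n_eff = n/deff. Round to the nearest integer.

deff = 1 + (30 − 1)·0.111 = 1 + 3.219 = 4.219.
n_eff = 4440 / 4.219 = 1052.

1052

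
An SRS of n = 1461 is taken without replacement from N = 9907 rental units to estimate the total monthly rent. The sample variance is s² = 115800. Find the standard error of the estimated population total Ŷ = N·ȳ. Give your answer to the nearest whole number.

Var(Ŷ) = N²·Var(ȳ) = N²·(1 − n/N)·s²/n.
f = 1461/9907 = 0.14747148; Var(ȳ) = 0.85252852·115800/1461 = 67.572075.
Var(Ŷ) = 9907² · 67.572075 = 6.6321079 × 10^9.
SE(Ŷ) = √(6.6321079 × 10^9) = 81438.

81438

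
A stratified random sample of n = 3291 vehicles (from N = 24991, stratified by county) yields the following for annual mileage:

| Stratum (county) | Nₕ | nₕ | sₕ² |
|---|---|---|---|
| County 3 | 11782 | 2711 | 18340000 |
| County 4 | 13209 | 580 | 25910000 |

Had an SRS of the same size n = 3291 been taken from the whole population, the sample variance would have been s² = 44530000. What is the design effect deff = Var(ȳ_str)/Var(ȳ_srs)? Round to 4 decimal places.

Var(ȳ_str) = Σ Wₕ²(1−fₕ)sₕ²/nₕ with Wₕ = Nₕ/24991:
  County 3: (11782/24991)²·(1−2711/11782)·18340000/2711 = 1157.6485
  County 4: (13209/24991)²·(1−580/13209)·25910000/580 = 11931.94
  → Var(ȳ_str) = 13089.589.
Var(ȳ_srs) = (1 − 3291/24991)·44530000/3291 = 11749.
deff = 13089.589 / 11749 = 1.1141.

1.1141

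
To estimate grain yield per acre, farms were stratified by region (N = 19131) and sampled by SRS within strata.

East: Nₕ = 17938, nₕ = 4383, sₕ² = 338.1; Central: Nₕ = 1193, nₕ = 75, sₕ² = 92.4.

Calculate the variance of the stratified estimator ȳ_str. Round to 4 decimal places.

0.0557

Var(ȳ_str) = Σₕ Wₕ²(1 − fₕ)sₕ²/nₕ with Wₕ = Nₕ/N, N = 19131.
East: Wₕ = 0.93764048; term = 0.93764048²·(1 − 0.24434162)·338.1/4383 = 0.051247407.
Central: Wₕ = 0.06235952; term = 0.06235952²·(1 − 0.06286672)·92.4/75 = 0.004489703.
Sum = 0.05573711.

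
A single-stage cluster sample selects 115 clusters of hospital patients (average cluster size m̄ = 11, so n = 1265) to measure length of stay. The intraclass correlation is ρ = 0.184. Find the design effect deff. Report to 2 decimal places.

deff = 1 + (11 − 1)·0.184 = 1 + 1.84 = 2.84.

2.84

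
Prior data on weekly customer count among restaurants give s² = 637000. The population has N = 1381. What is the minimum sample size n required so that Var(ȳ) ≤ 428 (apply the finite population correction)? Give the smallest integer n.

717

Without fpc, n₀ = s²/D = 637000/428 = 1488.3178.
With fpc, (1 − n/N)·s²/n ≤ D requires n ≥ n₀/(1 + n₀/N) = 1488.3178/(1 + 1488.3178/1381) = 716.3260.
Rounding up, n = 717.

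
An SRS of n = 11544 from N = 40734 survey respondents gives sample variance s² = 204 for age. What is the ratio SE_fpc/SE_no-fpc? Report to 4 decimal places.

0.8465

f = n/N = 11544/40734 = 0.28339962.
SE_no-fpc = √(s²/n) = 0.13293426; SE_fpc = √((1−f)s²/n) = 0.11253185.
Ratio = √(1−f) = 0.84652252.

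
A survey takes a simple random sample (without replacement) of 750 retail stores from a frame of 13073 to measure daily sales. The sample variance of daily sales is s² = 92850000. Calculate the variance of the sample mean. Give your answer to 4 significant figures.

Under SRS without replacement, Var(ȳ) = (1 − f)·s²/n with f = n/N = 750/13073 = 0.05737015.
Var(ȳ) = (1 − 0.05737015)·92850000/750 = 0.94262985·123800 = 116697.58.

116700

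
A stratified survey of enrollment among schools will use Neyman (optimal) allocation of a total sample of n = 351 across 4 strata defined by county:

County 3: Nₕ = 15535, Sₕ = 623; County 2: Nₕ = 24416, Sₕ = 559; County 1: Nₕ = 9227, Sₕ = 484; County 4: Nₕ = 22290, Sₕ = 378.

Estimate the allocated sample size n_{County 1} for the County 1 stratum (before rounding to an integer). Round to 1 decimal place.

43.3

Neyman allocation: nₕ = n·NₕSₕ / Σⱼ NⱼSⱼ.
Σ NⱼSⱼ = 15535·623 + 24416·559 + 9227·484 + 22290·378 = 3.6218337 × 10^7.
n_{County 1} = 351·9227·484 / (3.6218337 × 10^7) = 43.3.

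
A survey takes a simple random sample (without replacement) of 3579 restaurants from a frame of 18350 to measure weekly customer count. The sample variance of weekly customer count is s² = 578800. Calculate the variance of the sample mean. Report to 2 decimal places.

130.18

Under SRS without replacement, Var(ȳ) = (1 − f)·s²/n with f = n/N = 3579/18350 = 0.19504087.
Var(ȳ) = (1 − 0.19504087)·578800/3579 = 0.80495913·161.72115 = 130.17892.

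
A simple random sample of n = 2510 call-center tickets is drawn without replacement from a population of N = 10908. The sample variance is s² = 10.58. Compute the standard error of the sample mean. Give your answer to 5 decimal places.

0.05697

Under SRS without replacement, Var(ȳ) = (1 − f)·s²/n with f = n/N = 2510/10908 = 0.23010634.
Var(ȳ) = (1 − 0.23010634)·10.58/2510 = 0.76989366·0.0042151394 = 0.0032452091.
SE(ȳ) = √(0.0032452091) = 0.05697.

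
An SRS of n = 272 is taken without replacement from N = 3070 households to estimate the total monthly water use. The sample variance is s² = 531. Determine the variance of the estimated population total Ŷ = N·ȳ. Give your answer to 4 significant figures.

Var(Ŷ) = N²·Var(ȳ) = N²·(1 − n/N)·s²/n.
f = 272/3070 = 0.08859935; Var(ȳ) = 0.91140065·531/272 = 1.7792417.
Var(Ŷ) = 3070² · 1.7792417 = 1.6769175 × 10^7.

1.677 × 10^7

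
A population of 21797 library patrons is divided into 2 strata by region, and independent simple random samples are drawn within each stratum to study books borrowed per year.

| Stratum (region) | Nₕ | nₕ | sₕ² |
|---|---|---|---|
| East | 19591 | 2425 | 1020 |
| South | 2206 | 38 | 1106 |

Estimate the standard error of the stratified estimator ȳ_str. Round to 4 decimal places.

Var(ȳ_str) = Σₕ Wₕ²(1 − fₕ)sₕ²/nₕ with Wₕ = Nₕ/N, N = 21797.
East: Wₕ = 0.89879341; term = 0.89879341²·(1 − 0.12378133)·1020/2425 = 0.29772869.
South: Wₕ = 0.10120659; term = 0.10120659²·(1 − 0.01722575)·1106/38 = 0.2929833.
Sum = 0.59071199.
SE = √(0.59071199) = 0.7686.

0.7686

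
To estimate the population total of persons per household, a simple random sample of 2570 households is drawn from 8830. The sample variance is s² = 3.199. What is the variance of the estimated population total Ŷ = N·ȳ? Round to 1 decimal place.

Var(Ŷ) = N²·Var(ȳ) = N²·(1 − n/N)·s²/n.
f = 2570/8830 = 0.29105323; Var(ȳ) = 0.70894677·3.199/2570 = 8.8245943 × 10^-4.
Var(Ŷ) = 8830² · (8.8245943 × 10^-4) = 68804.391.

68804.4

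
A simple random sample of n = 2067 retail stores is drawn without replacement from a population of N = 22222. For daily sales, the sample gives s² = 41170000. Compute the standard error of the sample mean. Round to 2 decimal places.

Under SRS without replacement, Var(ȳ) = (1 − f)·s²/n with f = n/N = 2067/22222 = 0.09301593.
Var(ȳ) = (1 − 0.09301593)·41170000/2067 = 0.90698407·19917.755 = 18065.087.
SE(ȳ) = √(18065.087) = 134.41.

134.41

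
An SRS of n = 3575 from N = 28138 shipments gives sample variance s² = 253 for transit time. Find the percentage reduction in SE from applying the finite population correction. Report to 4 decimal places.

6.5683

f = n/N = 3575/28138 = 0.12705238.
SE_no-fpc = √(s²/n) = 0.26602487; SE_fpc = √((1−f)s²/n) = 0.24855147.
Ratio = √(1−f) = 0.93431666. Reduction = 100·(1 − 0.93431666) = 6.5683%.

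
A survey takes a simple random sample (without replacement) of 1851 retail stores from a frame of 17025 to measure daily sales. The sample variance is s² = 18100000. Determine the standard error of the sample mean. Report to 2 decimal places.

93.36

Under SRS without replacement, Var(ȳ) = (1 − f)·s²/n with f = n/N = 1851/17025 = 0.10872247.
Var(ȳ) = (1 − 0.10872247)·18100000/1851 = 0.89127753·9778.4981 = 8715.3557.
SE(ȳ) = √(8715.3557) = 93.36.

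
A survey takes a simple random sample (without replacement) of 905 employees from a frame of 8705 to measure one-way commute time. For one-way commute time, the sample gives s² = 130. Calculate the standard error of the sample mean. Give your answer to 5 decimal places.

Under SRS without replacement, Var(ȳ) = (1 − f)·s²/n with f = n/N = 905/8705 = 0.10396324.
Var(ȳ) = (1 − 0.10396324)·130/905 = 0.89603676·0.14364641 = 0.12871246.
SE(ȳ) = √(0.12871246) = 0.35877.

0.35877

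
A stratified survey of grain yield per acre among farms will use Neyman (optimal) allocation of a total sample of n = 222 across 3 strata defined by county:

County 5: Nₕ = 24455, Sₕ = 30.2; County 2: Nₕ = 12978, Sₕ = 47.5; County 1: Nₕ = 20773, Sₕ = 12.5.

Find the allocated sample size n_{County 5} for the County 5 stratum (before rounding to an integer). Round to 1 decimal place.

101.5

Neyman allocation: nₕ = n·NₕSₕ / Σⱼ NⱼSⱼ.
Σ NⱼSⱼ = 24455·30.2 + 12978·47.5 + 20773·12.5 = 1.6146585 × 10^6.
n_{County 5} = 222·24455·30.2 / (1.6146585 × 10^6) = 101.5.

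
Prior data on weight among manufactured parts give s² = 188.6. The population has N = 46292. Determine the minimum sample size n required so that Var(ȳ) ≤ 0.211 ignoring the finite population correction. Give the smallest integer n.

894

Without fpc, n₀ = s²/D = 188.6/0.211 = 893.8389.
Rounding up, n = 894.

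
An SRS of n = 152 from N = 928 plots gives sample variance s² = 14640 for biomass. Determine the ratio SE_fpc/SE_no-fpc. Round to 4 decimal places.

f = n/N = 152/928 = 0.16379310.
SE_no-fpc = √(s²/n) = 9.8140608; SE_fpc = √((1−f)s²/n) = 8.974404.
Ratio = √(1−f) = 0.91444349.

0.9144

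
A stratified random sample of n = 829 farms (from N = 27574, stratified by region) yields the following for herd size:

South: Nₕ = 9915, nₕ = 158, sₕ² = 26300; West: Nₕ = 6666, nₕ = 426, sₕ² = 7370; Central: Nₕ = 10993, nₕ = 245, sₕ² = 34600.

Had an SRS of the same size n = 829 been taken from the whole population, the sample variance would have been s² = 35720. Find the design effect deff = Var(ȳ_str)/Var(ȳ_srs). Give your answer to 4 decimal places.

Var(ȳ_str) = Σ Wₕ²(1−fₕ)sₕ²/nₕ with Wₕ = Nₕ/27574:
  South: (9915/27574)²·(1−158/9915)·26300/158 = 21.179131
  West: (6666/27574)²·(1−426/6666)·7370/426 = 0.94647303
  Central: (10993/27574)²·(1−245/10993)·34600/245 = 21.945949
  → Var(ȳ_str) = 44.071553.
Var(ȳ_srs) = (1 − 829/27574)·35720/829 = 41.792635.
deff = 44.071553 / 41.792635 = 1.0545.

1.0545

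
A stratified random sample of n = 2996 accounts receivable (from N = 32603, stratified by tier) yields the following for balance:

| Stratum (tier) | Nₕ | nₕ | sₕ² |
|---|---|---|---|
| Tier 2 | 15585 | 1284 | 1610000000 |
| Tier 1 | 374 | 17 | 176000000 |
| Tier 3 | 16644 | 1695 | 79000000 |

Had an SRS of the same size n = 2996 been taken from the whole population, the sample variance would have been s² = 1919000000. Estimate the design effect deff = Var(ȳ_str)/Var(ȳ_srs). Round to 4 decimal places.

Var(ȳ_str) = Σ Wₕ²(1−fₕ)sₕ²/nₕ with Wₕ = Nₕ/32603:
  Tier 2: (15585/32603)²·(1−1284/15585)·1610000000/1284 = 262917.16
  Tier 1: (374/32603)²·(1−17/374)·176000000/17 = 1300.4344
  Tier 3: (16644/32603)²·(1−1695/16644)·79000000/1695 = 10909.682
  → Var(ȳ_str) = 275127.28.
Var(ȳ_srs) = (1 − 2996/32603)·1919000000/2996 = 581661.08.
deff = 275127.28 / 581661.08 = 0.4730.

0.4730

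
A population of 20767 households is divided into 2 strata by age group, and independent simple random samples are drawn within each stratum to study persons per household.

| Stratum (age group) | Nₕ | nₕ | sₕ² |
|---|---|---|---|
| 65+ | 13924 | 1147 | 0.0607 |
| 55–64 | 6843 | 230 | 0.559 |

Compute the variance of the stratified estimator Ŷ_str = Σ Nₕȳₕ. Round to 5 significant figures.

119400

Var(Ŷ_str) = Σₕ Nₕ²(1 − fₕ)sₕ²/nₕ.
65+: 13924²·(1 − 1147/13924)·0.0607/1147 = 9414.9536.
55–64: 6843²·(1 − 230/6843)·0.559/230 = 109983.88.
Sum = 119398.83.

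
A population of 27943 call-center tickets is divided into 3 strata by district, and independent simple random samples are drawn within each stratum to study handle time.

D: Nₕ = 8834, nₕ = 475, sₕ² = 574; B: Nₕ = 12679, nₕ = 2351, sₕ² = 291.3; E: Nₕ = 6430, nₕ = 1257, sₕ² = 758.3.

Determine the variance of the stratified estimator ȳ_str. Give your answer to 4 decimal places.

Var(ȳ_str) = Σₕ Wₕ²(1 − fₕ)sₕ²/nₕ with Wₕ = Nₕ/N, N = 27943.
D: Wₕ = 0.31614358; term = 0.31614358²·(1 − 0.05376953)·574/475 = 0.11428361.
B: Wₕ = 0.45374512; term = 0.45374512²·(1 − 0.18542472)·291.3/2351 = 0.02077988.
E: Wₕ = 0.23011130; term = 0.23011130²·(1 − 0.19548989)·758.3/1257 = 0.025698819.
Sum = 0.16076231.

0.1608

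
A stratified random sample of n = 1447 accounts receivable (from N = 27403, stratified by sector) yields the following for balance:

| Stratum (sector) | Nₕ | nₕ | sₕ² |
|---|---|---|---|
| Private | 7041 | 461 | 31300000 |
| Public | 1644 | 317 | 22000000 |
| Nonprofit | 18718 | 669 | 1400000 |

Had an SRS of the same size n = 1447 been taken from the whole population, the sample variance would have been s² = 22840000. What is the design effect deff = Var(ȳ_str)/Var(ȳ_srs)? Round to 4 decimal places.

Var(ȳ_str) = Σ Wₕ²(1−fₕ)sₕ²/nₕ with Wₕ = Nₕ/27403:
  Private: (7041/27403)²·(1−461/7041)·31300000/461 = 4188.9717
  Public: (1644/27403)²·(1−317/1644)·22000000/317 = 201.62294
  Nonprofit: (18718/27403)²·(1−669/18718)·1400000/669 = 941.49558
  → Var(ȳ_str) = 5332.0902.
Var(ȳ_srs) = (1 − 1447/27403)·22840000/1447 = 14950.896.
deff = 5332.0902 / 14950.896 = 0.3566.

0.3566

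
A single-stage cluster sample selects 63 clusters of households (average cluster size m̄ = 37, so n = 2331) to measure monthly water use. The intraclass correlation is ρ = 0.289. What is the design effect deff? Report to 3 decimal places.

deff = 1 + (37 − 1)·0.289 = 1 + 10.404 = 11.404.

11.404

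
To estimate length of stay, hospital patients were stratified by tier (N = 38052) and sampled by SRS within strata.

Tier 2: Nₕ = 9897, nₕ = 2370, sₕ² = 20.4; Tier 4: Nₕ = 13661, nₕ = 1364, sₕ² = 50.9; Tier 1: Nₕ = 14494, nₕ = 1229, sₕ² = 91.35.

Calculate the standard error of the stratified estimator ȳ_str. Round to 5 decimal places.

0.12100

Var(ȳ_str) = Σₕ Wₕ²(1 − fₕ)sₕ²/nₕ with Wₕ = Nₕ/N, N = 38052.
Tier 2: Wₕ = 0.26009145; term = 0.26009145²·(1 − 0.23946651)·20.4/2370 = 4.428456 × 10^-4.
Tier 4: Wₕ = 0.35900872; term = 0.35900872²·(1 − 0.09984628)·50.9/1364 = 0.0043294238.
Tier 1: Wₕ = 0.38089982; term = 0.38089982²·(1 − 0.08479371)·91.35/1229 = 0.0098695466.
Sum = 0.014641816.
SE = √(0.014641816) = 0.12100.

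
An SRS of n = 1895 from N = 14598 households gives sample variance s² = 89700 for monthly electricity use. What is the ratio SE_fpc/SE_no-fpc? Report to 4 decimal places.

f = n/N = 1895/14598 = 0.12981230.
SE_no-fpc = √(s²/n) = 6.8800503; SE_fpc = √((1−f)s²/n) = 6.4179759.
Ratio = √(1−f) = 0.93283852.

0.9328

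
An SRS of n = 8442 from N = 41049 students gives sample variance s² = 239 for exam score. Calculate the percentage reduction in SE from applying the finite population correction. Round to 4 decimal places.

10.8741

f = n/N = 8442/41049 = 0.20565665.
SE_no-fpc = √(s²/n) = 0.16825821; SE_fpc = √((1−f)s²/n) = 0.14996172.
Ratio = √(1−f) = 0.89125942. Reduction = 100·(1 − 0.89125942) = 10.8741%.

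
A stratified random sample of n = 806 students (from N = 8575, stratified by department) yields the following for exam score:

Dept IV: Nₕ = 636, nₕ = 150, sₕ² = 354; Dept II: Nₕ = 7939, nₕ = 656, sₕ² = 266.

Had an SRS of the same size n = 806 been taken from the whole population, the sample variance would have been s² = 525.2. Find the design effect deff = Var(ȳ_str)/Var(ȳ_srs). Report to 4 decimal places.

Var(ȳ_str) = Σ Wₕ²(1−fₕ)sₕ²/nₕ with Wₕ = Nₕ/8575:
  Dept IV: (636/8575)²·(1−150/636)·354/150 = 0.0099205815
  Dept II: (7939/8575)²·(1−656/7939)·266/656 = 0.31884943
  → Var(ȳ_str) = 0.32877001.
Var(ȳ_srs) = (1 − 806/8575)·525.2/806 = 0.59036509.
deff = 0.32877001 / 0.59036509 = 0.5569.

0.5569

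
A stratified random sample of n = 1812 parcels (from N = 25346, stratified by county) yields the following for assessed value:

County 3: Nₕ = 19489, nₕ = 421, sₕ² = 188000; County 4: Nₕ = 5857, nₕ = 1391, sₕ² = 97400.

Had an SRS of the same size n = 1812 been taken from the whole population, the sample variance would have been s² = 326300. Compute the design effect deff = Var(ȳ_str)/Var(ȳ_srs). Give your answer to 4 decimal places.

Var(ȳ_str) = Σ Wₕ²(1−fₕ)sₕ²/nₕ with Wₕ = Nₕ/25346:
  County 3: (19489/25346)²·(1−421/19489)·188000/421 = 258.31617
  County 4: (5857/25346)²·(1−1391/5857)·97400/1391 = 2.8510636
  → Var(ȳ_str) = 261.16723.
Var(ȳ_srs) = (1 − 1812/25346)·326300/1812 = 167.20344.
deff = 261.16723 / 167.20344 = 1.5620.

1.5620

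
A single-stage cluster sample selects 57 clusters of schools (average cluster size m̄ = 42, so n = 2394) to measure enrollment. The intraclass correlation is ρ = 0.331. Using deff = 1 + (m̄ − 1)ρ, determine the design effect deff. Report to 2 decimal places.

14.57

deff = 1 + (42 − 1)·0.331 = 1 + 13.571 = 14.571.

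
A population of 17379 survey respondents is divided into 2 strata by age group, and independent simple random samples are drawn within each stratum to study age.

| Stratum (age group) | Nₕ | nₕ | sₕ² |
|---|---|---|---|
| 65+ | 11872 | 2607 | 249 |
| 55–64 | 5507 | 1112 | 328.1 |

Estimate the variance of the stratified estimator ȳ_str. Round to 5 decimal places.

0.05843

Var(ȳ_str) = Σₕ Wₕ²(1 − fₕ)sₕ²/nₕ with Wₕ = Nₕ/N, N = 17379.
65+: Wₕ = 0.68312331; term = 0.68312331²·(1 − 0.21959232)·249/2607 = 0.034783883.
55–64: Wₕ = 0.31687669; term = 0.31687669²·(1 − 0.20192482)·328.1/1112 = 0.023644266.
Sum = 0.058428149.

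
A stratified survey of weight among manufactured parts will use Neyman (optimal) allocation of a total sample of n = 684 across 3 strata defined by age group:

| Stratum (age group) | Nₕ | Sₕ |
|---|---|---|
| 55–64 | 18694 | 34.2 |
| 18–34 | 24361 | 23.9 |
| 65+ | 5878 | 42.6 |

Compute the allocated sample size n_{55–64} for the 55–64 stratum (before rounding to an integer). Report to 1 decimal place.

Neyman allocation: nₕ = n·NₕSₕ / Σⱼ NⱼSⱼ.
Σ NⱼSⱼ = 18694·34.2 + 24361·23.9 + 5878·42.6 = 1.4719655 × 10^6.
n_{55–64} = 684·18694·34.2 / (1.4719655 × 10^6) = 297.1.

297.1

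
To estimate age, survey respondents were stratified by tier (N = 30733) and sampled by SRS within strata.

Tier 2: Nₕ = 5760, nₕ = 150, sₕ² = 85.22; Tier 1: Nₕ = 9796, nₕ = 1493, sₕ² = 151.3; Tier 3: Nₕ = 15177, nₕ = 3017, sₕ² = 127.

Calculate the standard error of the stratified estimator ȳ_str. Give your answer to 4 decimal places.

0.1908

Var(ȳ_str) = Σₕ Wₕ²(1 − fₕ)sₕ²/nₕ with Wₕ = Nₕ/N, N = 30733.
Tier 2: Wₕ = 0.18742069; term = 0.18742069²·(1 − 0.02604167)·85.22/150 = 0.019436842.
Tier 1: Wₕ = 0.31874532; term = 0.31874532²·(1 − 0.15240915)·151.3/1493 = 0.0087267598.
Tier 3: Wₕ = 0.49383399; term = 0.49383399²·(1 − 0.19878764)·127/3017 = 0.0082250398.
Sum = 0.036388642.
SE = √(0.036388642) = 0.1908.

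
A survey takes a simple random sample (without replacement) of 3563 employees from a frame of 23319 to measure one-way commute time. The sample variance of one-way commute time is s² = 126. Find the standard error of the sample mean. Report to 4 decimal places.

Under SRS without replacement, Var(ȳ) = (1 − f)·s²/n with f = n/N = 3563/23319 = 0.15279386.
Var(ȳ) = (1 − 0.15279386)·126/3563 = 0.84720614·0.035363458 = 0.029960139.
SE(ȳ) = √(0.029960139) = 0.1731.

0.1731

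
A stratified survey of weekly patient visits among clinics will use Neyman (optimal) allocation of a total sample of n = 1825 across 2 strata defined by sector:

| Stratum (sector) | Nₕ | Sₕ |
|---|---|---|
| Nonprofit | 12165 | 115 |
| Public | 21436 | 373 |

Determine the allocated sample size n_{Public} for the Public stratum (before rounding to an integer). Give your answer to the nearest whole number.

Neyman allocation: nₕ = n·NₕSₕ / Σⱼ NⱼSⱼ.
Σ NⱼSⱼ = 12165·115 + 21436·373 = 9.394603 × 10^6.
n_{Public} = 1825·21436·373 / (9.394603 × 10^6) = 1553.

1553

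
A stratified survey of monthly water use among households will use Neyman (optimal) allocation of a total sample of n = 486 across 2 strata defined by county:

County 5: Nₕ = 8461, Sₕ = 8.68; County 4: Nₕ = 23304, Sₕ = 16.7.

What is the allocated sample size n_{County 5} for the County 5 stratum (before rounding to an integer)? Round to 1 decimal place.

77.2

Neyman allocation: nₕ = n·NₕSₕ / Σⱼ NⱼSⱼ.
Σ NⱼSⱼ = 8461·8.68 + 23304·16.7 = 462618.28.
n_{County 5} = 486·8461·8.68 / 462618.28 = 77.2.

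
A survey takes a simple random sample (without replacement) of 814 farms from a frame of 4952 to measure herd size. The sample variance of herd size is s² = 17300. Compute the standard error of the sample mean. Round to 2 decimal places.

Under SRS without replacement, Var(ȳ) = (1 − f)·s²/n with f = n/N = 814/4952 = 0.16437803.
Var(ȳ) = (1 − 0.16437803)·17300/814 = 0.83562197·21.253071 = 17.759533.
SE(ȳ) = √(17.759533) = 4.21.

4.21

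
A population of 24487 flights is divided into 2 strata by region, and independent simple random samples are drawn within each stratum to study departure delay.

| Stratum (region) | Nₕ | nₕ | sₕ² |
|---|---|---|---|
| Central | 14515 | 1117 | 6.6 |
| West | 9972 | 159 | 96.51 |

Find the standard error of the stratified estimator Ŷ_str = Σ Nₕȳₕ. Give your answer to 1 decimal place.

7781.1

Var(Ŷ_str) = Σₕ Nₕ²(1 − fₕ)sₕ²/nₕ.
Central: 14515²·(1 − 1117/14515)·6.6/1117 = 1.1490734 × 10^6.
West: 9972²·(1 − 159/9972)·96.51/159 = 5.9396282 × 10^7.
Sum = 6.0545355 × 10^7.
SE = √(6.0545355 × 10^7) = 7781.1.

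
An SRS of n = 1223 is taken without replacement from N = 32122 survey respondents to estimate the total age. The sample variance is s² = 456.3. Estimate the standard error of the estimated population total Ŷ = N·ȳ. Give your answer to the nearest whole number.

19244

Var(Ŷ) = N²·Var(ȳ) = N²·(1 − n/N)·s²/n.
f = 1223/32122 = 0.03807359; Var(ȳ) = 0.96192641·456.3/1223 = 0.35889372.
Var(Ŷ) = 32122² · 0.35889372 = 3.7031475 × 10^8.
SE(Ŷ) = √(3.7031475 × 10^8) = 19244.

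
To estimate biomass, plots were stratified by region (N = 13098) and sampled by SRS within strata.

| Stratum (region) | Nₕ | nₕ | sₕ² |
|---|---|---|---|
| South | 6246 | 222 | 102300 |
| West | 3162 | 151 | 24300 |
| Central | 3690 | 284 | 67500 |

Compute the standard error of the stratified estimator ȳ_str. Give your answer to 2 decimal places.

11.29

Var(ȳ_str) = Σₕ Wₕ²(1 − fₕ)sₕ²/nₕ with Wₕ = Nₕ/N, N = 13098.
South: Wₕ = 0.47686670; term = 0.47686670²·(1 − 0.03554275)·102300/222 = 101.06473.
West: Wₕ = 0.24141090; term = 0.24141090²·(1 − 0.04775459)·24300/151 = 8.9308331.
Central: Wₕ = 0.28172240; term = 0.28172240²·(1 − 0.07696477)·67500/284 = 17.411912.
Sum = 127.40748.
SE = √(127.40748) = 11.29.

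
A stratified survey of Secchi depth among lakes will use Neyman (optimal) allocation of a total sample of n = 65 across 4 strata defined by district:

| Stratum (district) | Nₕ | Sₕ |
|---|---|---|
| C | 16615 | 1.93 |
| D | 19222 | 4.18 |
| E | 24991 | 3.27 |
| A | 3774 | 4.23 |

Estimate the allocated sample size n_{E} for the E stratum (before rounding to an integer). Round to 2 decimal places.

25.28

Neyman allocation: nₕ = n·NₕSₕ / Σⱼ NⱼSⱼ.
Σ NⱼSⱼ = 16615·1.93 + 19222·4.18 + 24991·3.27 + 3774·4.23 = 210099.5.
n_{E} = 65·24991·3.27 / 210099.5 = 25.28.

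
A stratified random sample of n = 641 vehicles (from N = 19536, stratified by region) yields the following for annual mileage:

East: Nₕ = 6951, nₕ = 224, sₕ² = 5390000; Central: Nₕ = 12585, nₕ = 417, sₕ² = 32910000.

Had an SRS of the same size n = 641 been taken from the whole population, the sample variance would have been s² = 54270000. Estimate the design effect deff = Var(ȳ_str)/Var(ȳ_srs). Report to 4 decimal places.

0.4227

Var(ȳ_str) = Σ Wₕ²(1−fₕ)sₕ²/nₕ with Wₕ = Nₕ/19536:
  East: (6951/19536)²·(1−224/6951)·5390000/224 = 2948.0726
  Central: (12585/19536)²·(1−417/12585)·32910000/417 = 31665.982
  → Var(ȳ_str) = 34614.055.
Var(ȳ_srs) = (1 − 641/19536)·54270000/641 = 81886.638.
deff = 34614.055 / 81886.638 = 0.4227.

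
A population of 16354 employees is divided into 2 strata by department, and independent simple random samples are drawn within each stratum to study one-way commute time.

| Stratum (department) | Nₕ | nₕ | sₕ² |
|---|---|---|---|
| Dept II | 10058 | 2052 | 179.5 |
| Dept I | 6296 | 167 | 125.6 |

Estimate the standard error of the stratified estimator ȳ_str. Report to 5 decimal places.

Var(ȳ_str) = Σₕ Wₕ²(1 − fₕ)sₕ²/nₕ with Wₕ = Nₕ/N, N = 16354.
Dept II: Wₕ = 0.61501773; term = 0.61501773²·(1 − 0.20401670)·179.5/2052 = 0.026337001.
Dept I: Wₕ = 0.38498227; term = 0.38498227²·(1 − 0.02652478)·125.6/167 = 0.10851244.
Sum = 0.13484944.
SE = √(0.13484944) = 0.36722.

0.36722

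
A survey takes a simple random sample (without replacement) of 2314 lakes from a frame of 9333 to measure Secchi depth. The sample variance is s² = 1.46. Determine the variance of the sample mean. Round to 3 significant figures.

4.75 × 10^-4

Under SRS without replacement, Var(ȳ) = (1 − f)·s²/n with f = n/N = 2314/9333 = 0.24793743.
Var(ȳ) = (1 − 0.24793743)·1.46/2314 = 0.75206257·6.3094209 × 10^-4 = 4.7450793 × 10^-4.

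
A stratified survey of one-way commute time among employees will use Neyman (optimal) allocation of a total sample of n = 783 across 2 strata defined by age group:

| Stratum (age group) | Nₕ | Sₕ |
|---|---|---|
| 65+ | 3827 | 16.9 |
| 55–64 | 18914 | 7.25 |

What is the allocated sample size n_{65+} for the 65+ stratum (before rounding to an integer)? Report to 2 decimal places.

250.95

Neyman allocation: nₕ = n·NₕSₕ / Σⱼ NⱼSⱼ.
Σ NⱼSⱼ = 3827·16.9 + 18914·7.25 = 201802.8.
n_{65+} = 783·3827·16.9 / 201802.8 = 250.95.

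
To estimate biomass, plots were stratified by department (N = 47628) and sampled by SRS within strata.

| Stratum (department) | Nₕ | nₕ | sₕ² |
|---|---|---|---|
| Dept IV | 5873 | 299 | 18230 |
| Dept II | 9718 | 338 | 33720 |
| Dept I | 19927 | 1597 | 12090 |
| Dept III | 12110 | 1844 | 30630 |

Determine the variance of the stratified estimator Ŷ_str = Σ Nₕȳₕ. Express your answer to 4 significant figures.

1.592 × 10^10

Var(Ŷ_str) = Σₕ Nₕ²(1 − fₕ)sₕ²/nₕ.
Dept IV: 5873²·(1 − 299/5873)·18230/299 = 1.9959169 × 10^9.
Dept II: 9718²·(1 − 338/9718)·33720/338 = 9.0939089 × 10^9.
Dept I: 19927²·(1 − 1597/19927)·12090/1597 = 2.765195 × 10^9.
Dept III: 12110²·(1 − 1844/12110)·30630/1844 = 2.0650543 × 10^9.
Sum = 1.5920075 × 10^10.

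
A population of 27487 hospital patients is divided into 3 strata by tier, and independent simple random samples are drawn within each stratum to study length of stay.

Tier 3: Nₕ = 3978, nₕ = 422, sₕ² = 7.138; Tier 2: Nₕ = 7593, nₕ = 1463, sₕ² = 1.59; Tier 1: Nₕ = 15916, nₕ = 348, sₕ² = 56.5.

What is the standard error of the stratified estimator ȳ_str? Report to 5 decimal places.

0.23158

Var(ȳ_str) = Σₕ Wₕ²(1 − fₕ)sₕ²/nₕ with Wₕ = Nₕ/N, N = 27487.
Tier 3: Wₕ = 0.14472296; term = 0.14472296²·(1 − 0.10608346)·7.138/422 = 3.1669116 × 10^-4.
Tier 2: Wₕ = 0.27623968; term = 0.27623968²·(1 − 0.19267747)·1.59/1463 = 6.69533 × 10^-5.
Tier 1: Wₕ = 0.57903736; term = 0.57903736²·(1 − 0.02186479)·56.5/348 = 0.053245299.
Sum = 0.053628943.
SE = √(0.053628943) = 0.23158.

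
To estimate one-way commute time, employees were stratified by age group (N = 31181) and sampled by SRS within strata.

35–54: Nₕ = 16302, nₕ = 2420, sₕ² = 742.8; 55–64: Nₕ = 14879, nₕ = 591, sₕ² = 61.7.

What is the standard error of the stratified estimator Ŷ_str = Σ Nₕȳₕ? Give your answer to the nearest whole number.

Var(Ŷ_str) = Σₕ Nₕ²(1 − fₕ)sₕ²/nₕ.
35–54: 16302²·(1 − 2420/16302)·742.8/2420 = 6.9462348 × 10^7.
55–64: 14879²·(1 − 591/14879)·61.7/591 = 2.2194372 × 10^7.
Sum = 9.165672 × 10^7.
SE = √(9.165672 × 10^7) = 9574.

9574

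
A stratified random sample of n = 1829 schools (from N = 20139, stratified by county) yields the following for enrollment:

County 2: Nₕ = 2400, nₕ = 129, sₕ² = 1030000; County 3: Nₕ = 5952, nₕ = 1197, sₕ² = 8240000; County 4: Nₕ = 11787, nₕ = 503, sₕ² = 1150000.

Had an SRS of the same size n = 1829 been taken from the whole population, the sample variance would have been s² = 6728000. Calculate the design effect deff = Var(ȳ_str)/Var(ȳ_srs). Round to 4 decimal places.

0.3999

Var(ȳ_str) = Σ Wₕ²(1−fₕ)sₕ²/nₕ with Wₕ = Nₕ/20139:
  County 2: (2400/20139)²·(1−129/2400)·1030000/129 = 107.30009
  County 3: (5952/20139)²·(1−1197/5952)·8240000/1197 = 480.36428
  County 4: (11787/20139)²·(1−503/11787)·1150000/503 = 749.7568
  → Var(ȳ_str) = 1337.4212.
Var(ȳ_srs) = (1 − 1829/20139)·6728000/1829 = 3344.4347.
deff = 1337.4212 / 3344.4347 = 0.3999.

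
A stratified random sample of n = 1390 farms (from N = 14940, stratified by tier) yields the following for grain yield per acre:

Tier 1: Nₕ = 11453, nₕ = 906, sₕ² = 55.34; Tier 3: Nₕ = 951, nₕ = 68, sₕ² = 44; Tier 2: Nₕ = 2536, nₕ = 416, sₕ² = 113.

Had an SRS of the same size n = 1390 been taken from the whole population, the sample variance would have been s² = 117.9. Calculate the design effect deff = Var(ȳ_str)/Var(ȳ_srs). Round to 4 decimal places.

Var(ȳ_str) = Σ Wₕ²(1−fₕ)sₕ²/nₕ with Wₕ = Nₕ/14940:
  Tier 1: (11453/14940)²·(1−906/11453)·55.34/906 = 0.033056584
  Tier 3: (951/14940)²·(1−68/951)·44/68 = 0.0024343543
  Tier 2: (2536/14940)²·(1−416/2536)·113/416 = 0.0065428811
  → Var(ȳ_str) = 0.042033819.
Var(ȳ_srs) = (1 − 1390/14940)·117.9/1390 = 0.076928578.
deff = 0.042033819 / 0.076928578 = 0.5464.

0.5464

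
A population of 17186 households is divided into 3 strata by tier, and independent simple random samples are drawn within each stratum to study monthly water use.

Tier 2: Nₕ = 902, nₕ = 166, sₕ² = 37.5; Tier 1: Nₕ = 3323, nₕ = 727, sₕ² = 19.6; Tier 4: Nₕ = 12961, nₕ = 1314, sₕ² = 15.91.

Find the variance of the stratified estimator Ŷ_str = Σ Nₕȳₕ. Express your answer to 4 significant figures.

Var(Ŷ_str) = Σₕ Nₕ²(1 − fₕ)sₕ²/nₕ.
Tier 2: 902²·(1 − 166/902)·37.5/166 = 149971.08.
Tier 1: 3323²·(1 − 727/3323)·19.6/727 = 232571.6.
Tier 4: 12961²·(1 − 1314/12961)·15.91/1314 = 1.8277946 × 10^6.
Sum = 2.2103373 × 10^6.

2.210 × 10^6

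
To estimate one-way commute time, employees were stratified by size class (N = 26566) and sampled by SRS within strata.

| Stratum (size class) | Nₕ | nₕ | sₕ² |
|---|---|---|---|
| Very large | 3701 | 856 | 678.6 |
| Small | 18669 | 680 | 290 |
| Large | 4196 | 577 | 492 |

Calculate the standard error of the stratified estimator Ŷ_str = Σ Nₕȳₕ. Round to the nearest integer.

12827

Var(Ŷ_str) = Σₕ Nₕ²(1 − fₕ)sₕ²/nₕ.
Very large: 3701²·(1 − 856/3701)·678.6/856 = 8.3472121 × 10^6.
Small: 18669²·(1 − 680/18669)·290/680 = 1.4322445 × 10^8.
Large: 4196²·(1 − 577/4196)·492/577 = 1.2948318 × 10^7.
Sum = 1.6451998 × 10^8.
SE = √(1.6451998 × 10^8) = 12827.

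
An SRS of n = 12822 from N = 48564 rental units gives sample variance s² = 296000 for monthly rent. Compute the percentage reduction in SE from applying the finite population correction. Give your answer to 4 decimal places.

f = n/N = 12822/48564 = 0.26402273.
SE_no-fpc = √(s²/n) = 4.8047187; SE_fpc = √((1−f)s²/n) = 4.1219258.
Ratio = √(1−f) = 0.85789117. Reduction = 100·(1 − 0.85789117) = 14.2109%.

14.2109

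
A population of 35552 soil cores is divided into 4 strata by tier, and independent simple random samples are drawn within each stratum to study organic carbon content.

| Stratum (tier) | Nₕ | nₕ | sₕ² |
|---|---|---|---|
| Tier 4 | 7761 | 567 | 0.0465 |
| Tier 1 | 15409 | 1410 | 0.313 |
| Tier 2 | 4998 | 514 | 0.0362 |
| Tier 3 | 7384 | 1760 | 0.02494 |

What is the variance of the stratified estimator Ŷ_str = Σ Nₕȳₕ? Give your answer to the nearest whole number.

Var(Ŷ_str) = Σₕ Nₕ²(1 − fₕ)sₕ²/nₕ.
Tier 4: 7761²·(1 − 567/7761)·0.0465/567 = 4578.8668.
Tier 1: 15409²·(1 − 1410/15409)·0.313/1410 = 47884.691.
Tier 2: 4998²·(1 − 514/4998)·0.0362/514 = 1578.3645.
Tier 3: 7384²·(1 − 1760/7384)·0.02494/1760 = 588.46519.
Sum = 54630.387.

54630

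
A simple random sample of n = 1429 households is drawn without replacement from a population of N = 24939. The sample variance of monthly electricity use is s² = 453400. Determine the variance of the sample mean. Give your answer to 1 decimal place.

299.1

Under SRS without replacement, Var(ȳ) = (1 − f)·s²/n with f = n/N = 1429/24939 = 0.05729981.
Var(ȳ) = (1 − 0.05729981)·453400/1429 = 0.94270019·317.28481 = 299.10445.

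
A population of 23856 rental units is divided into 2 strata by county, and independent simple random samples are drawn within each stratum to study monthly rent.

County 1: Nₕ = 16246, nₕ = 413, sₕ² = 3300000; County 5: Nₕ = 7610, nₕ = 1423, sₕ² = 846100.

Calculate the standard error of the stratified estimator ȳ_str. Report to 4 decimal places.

60.5030

Var(ȳ_str) = Σₕ Wₕ²(1 − fₕ)sₕ²/nₕ with Wₕ = Nₕ/N, N = 23856.
County 1: Wₕ = 0.68100268; term = 0.68100268²·(1 − 0.02542164)·3300000/413 = 3611.4225.
County 5: Wₕ = 0.31899732; term = 0.31899732²·(1 − 0.18699080)·846100/1423 = 49.191075.
Sum = 3660.6136.
SE = √(3660.6136) = 60.5030.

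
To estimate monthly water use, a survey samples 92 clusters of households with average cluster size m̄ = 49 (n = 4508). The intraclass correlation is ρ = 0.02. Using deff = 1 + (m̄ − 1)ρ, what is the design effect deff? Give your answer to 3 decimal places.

deff = 1 + (49 − 1)·0.02 = 1 + 0.96 = 1.96.

1.960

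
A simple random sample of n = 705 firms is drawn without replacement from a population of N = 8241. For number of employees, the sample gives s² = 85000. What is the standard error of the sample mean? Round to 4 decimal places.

Under SRS without replacement, Var(ȳ) = (1 − f)·s²/n with f = n/N = 705/8241 = 0.08554787.
Var(ȳ) = (1 − 0.08554787)·85000/705 = 0.91445213·120.56738 = 110.25309.
SE(ȳ) = √(110.25309) = 10.5001.

10.5001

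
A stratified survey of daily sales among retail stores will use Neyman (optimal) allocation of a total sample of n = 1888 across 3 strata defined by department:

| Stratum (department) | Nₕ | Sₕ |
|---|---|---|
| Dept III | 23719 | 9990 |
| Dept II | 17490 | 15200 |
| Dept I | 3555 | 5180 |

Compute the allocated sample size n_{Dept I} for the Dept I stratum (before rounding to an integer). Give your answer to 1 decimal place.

66.7

Neyman allocation: nₕ = n·NₕSₕ / Σⱼ NⱼSⱼ.
Σ NⱼSⱼ = 23719·9990 + 17490·15200 + 3555·5180 = 5.2121571 × 10^8.
n_{Dept I} = 1888·3555·5180 / (5.2121571 × 10^8) = 66.7.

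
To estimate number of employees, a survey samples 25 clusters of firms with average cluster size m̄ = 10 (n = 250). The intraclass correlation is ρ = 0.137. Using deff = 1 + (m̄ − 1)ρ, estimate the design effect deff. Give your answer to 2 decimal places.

2.23

deff = 1 + (10 − 1)·0.137 = 1 + 1.233 = 2.233.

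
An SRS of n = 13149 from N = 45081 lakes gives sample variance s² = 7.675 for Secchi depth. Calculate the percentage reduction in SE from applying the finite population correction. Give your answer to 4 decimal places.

15.8380

f = n/N = 13149/45081 = 0.29167499.
SE_no-fpc = √(s²/n) = 0.024159772; SE_fpc = √((1−f)s²/n) = 0.020333359.
Ratio = √(1−f) = 0.84162047. Reduction = 100·(1 − 0.84162047) = 15.8380%.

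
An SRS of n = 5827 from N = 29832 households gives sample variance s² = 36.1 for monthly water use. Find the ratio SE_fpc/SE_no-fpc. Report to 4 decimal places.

f = n/N = 5827/29832 = 0.19532717.
SE_no-fpc = √(s²/n) = 0.078710214; SE_fpc = √((1−f)s²/n) = 0.070605862.
Ratio = √(1−f) = 0.89703558.

0.8970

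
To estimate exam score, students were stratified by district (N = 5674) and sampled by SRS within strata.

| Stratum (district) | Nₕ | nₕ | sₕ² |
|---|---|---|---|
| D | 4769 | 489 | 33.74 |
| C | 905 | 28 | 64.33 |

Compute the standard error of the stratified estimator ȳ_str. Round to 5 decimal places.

Var(ȳ_str) = Σₕ Wₕ²(1 − fₕ)sₕ²/nₕ with Wₕ = Nₕ/N, N = 5674.
D: Wₕ = 0.84050053; term = 0.84050053²·(1 − 0.10253722)·33.74/489 = 0.043745023.
C: Wₕ = 0.15949947; term = 0.15949947²·(1 − 0.03093923)·64.33/28 = 0.056640233.
Sum = 0.10038526.
SE = √(0.10038526) = 0.31684.

0.31684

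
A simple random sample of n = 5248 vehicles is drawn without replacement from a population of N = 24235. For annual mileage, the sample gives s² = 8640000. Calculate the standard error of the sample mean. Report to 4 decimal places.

35.9142

Under SRS without replacement, Var(ȳ) = (1 − f)·s²/n with f = n/N = 5248/24235 = 0.21654632.
Var(ȳ) = (1 − 0.21654632)·8640000/5248 = 0.78345368·1646.3415 = 1289.8323.
SE(ȳ) = √(1289.8323) = 35.9142.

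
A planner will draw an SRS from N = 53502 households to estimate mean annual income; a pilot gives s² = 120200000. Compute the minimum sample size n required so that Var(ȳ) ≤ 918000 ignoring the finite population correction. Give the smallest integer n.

Without fpc, n₀ = s²/D = 120200000/918000 = 130.9368.
Rounding up, n = 131.

131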